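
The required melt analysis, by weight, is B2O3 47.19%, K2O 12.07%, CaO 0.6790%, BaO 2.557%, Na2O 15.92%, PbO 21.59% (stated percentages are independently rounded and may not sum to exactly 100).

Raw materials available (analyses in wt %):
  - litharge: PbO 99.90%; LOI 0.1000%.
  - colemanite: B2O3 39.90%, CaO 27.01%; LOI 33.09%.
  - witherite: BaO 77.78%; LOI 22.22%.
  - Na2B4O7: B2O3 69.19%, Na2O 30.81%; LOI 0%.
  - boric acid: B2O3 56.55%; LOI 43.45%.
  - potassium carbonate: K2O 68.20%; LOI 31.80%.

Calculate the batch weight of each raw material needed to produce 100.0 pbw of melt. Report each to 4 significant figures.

The whole derivation maintains exact precision end to end — working values are shown, rounded to four significant figures, when written out — a single rounding completes every reported result. Derived quantities are rebuilt at full float precision (net glass mass, ignition loss, the totals, six oxide percentages, yield) using the weight values per 100.0 pbw of glass, as quoted within the problem or answer text.
The oxide mass targets at 100.0 pbw melt:
  B2O3: 47.19% × 100.0 = 47.19 pbw
  K2O: 12.07% × 100.0 = 12.07 pbw
  CaO: 0.6790% × 100.0 = 0.6790 pbw
  BaO: 2.557% × 100.0 = 2.557 pbw
  Na2O: 15.92% × 100.0 = 15.92 pbw
  PbO: 21.59% × 100.0 = 21.59 pbw
Mass-balance tally per oxide applying the batch weights above, versus the basis set out (each sum matches its target mass once rounding is allowed for):
  B2O3: 2.514·0.3990 + 51.67·0.6919 + 18.45·0.5655 = 47.19 pbw (target 47.19 pbw)
  K2O: 17.70·0.6820 = 12.07 pbw (target 12.07 pbw)
  CaO: 2.514·0.2701 = 0.6790 pbw (target 0.6790 pbw)
  BaO: 3.287·0.7778 = 2.557 pbw (target 2.557 pbw)
  Na2O: 51.67·0.3081 = 15.92 pbw (target 15.92 pbw)
  PbO: 21.61·0.9990 = 21.59 pbw (target 21.59 pbw)
Glass-mass bookkeeping: Σ batch − LOI loss = 100.0 pbw (the targets, summed, come to 100.0 pbw; basis as stated: 100.0 pbw — deltas are rounding alone).
Total batch = Σ batch = 115.2 pbw; the LOI term Σ batch·LOI equals 15.23 pbw; glass ÷ batch gives a yield of 86.78%.

Batch per 100.0 pbw melt:
  litharge: 21.61 pbw
  colemanite: 2.514 pbw
  witherite: 3.287 pbw
  Na2B4O7: 51.67 pbw
  boric acid: 18.45 pbw
  potassium carbonate: 17.70 pbw
Total batch = 115.2 pbw; LOI loss = 15.23 pbw; yield = 86.78%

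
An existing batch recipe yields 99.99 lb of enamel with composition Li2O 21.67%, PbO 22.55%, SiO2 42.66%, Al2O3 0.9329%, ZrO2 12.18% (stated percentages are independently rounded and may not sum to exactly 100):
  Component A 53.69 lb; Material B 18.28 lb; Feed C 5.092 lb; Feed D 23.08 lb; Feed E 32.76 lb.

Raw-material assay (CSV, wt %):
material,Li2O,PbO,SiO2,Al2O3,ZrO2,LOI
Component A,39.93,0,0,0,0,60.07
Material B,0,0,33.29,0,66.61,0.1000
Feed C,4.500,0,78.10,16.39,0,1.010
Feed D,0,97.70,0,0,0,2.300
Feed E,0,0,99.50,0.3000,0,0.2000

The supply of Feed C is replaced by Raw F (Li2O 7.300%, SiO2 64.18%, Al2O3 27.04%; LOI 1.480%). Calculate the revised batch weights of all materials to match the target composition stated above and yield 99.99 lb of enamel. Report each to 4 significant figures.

Revised batch per 99.99 lb enamel:
  Component A: 53.70 lb
  Material B: 18.28 lb
  Raw F: 3.064 lb
  Feed D: 23.08 lb
  Feed E: 34.78 lb
Total batch = 132.9 lb; LOI loss = 32.92 lb

Intermediates are printed (rounded to 4 significant figures) alongside each step. Each numeric step keeps full precision through the solve. Each reported number is rounded once only; all derived quantities are re-derived using the weight values per 99.99 lb of glass at full precision (net glass mass, the five compositions, the totals, yield, ignition loss), as quoted within the problem or answer text.
Oxide-by-oxide targets in 99.99 lb enamel:
  Li2O: 21.67% × 99.99 = 21.67 lb
  PbO: 22.55% × 99.99 = 22.55 lb
  SiO2: 42.66% × 99.99 = 42.66 lb
  Al2O3: 0.9329% × 99.99 = 0.9328 lb
  ZrO2: 12.18% × 99.99 = 12.18 lb
Mass-balance tally per oxide given the weights on record, under the basis named above (delivered sums recover each target given rounding of the digits):
  Li2O: 53.70·0.3993 + 3.064·0.07300 = 21.67 lb (target 21.67 lb)
  PbO: 23.08·0.9770 = 22.55 lb (target 22.55 lb)
  SiO2: 18.28·0.3329 + 3.064·0.6418 + 34.78·0.9950 = 42.66 lb (target 42.66 lb)
  Al2O3: 3.064·0.2704 + 34.78·0.003000 = 0.9328 lb (target 0.9328 lb)
  ZrO2: 18.28·0.6661 = 12.18 lb (target 12.18 lb)
Mass balance on the glass: total batch − LOI = 99.98 lb (oxide target masses add up to 99.98 lb; against the stated basis, 99.99 lb — a pure rounding effect).
Total batch = Σ batch = 132.9 lb; the LOI term Σ batch·LOI equals 32.92 lb; the yield ratio, glass ÷ batch: 75.23%.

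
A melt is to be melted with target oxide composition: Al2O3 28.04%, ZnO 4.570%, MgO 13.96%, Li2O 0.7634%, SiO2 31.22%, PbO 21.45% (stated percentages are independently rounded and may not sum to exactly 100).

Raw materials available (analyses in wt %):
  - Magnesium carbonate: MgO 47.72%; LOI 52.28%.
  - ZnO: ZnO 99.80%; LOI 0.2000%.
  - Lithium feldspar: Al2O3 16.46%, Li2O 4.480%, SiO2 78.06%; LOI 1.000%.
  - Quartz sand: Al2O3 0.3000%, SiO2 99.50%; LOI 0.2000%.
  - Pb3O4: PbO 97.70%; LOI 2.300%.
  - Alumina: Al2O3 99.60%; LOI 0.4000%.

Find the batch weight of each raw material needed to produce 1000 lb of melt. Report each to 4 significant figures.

In-progress results appear (rounded to 4 significant digits) as written — the whole derivation runs at full precision from first step to last; exactly one rounding is applied to each reported result — derived quantities, including ignition loss, totals, the six compositions, the yield, net glass mass, are recomputed from the weighed amounts for 1000 lb of glass at full precision, as they appear in either problem or answer.
Target masses of each oxide per 1000 lb melt:
  Al2O3: 28.04% × 1000 = 280.4 lb
  ZnO: 4.570% × 1000 = 45.70 lb
  MgO: 13.96% × 1000 = 139.6 lb
  Li2O: 0.7634% × 1000 = 7.634 lb
  SiO2: 31.22% × 1000 = 312.2 lb
  PbO: 21.45% × 1000 = 214.5 lb
Balance tally, oxide-wise, from the weights as reported, for the quoted basis mass (sums match the target masses up to rounding of the answer):
  Al2O3: 170.4·0.1646 + 180.1·0.003000 + 252.8·0.9960 = 280.4 lb (target 280.4 lb)
  ZnO: 45.79·0.9980 = 45.70 lb (target 45.70 lb)
  MgO: 292.5·0.4772 = 139.6 lb (target 139.6 lb)
  Li2O: 170.4·0.04480 = 7.634 lb (target 7.634 lb)
  SiO2: 170.4·0.7806 + 180.1·0.9950 = 312.2 lb (target 312.2 lb)
  PbO: 219.5·0.9770 = 214.5 lb (target 214.5 lb)
Mass balance on the glass: the batch minus its LOI: 1000 lb (per-oxide target masses sum to 1000 lb; basis as stated: 1000 lb — gaps are rounding artifacts).
Total batch = Σ batch = 1161 lb; LOI removed, Σ of batch·LOI: 161.1 lb; as yield: glass ÷ batch → 86.12%.

Batch per 1000 lb melt:
  Magnesium carbonate: 292.5 lb
  ZnO: 45.79 lb
  Lithium feldspar: 170.4 lb
  Quartz sand: 180.1 lb
  Pb3O4: 219.5 lb
  Alumina: 252.8 lb
Total batch = 1161 lb; LOI loss = 161.1 lb; yield = 86.12%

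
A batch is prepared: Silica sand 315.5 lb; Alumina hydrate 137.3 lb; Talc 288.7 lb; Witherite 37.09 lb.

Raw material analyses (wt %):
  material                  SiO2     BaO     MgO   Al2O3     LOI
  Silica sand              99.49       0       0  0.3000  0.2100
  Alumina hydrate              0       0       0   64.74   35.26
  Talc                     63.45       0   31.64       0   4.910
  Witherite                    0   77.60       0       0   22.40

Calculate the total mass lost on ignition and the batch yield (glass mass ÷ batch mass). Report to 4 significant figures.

Values along the way are shown, rounded to four significant figures, when written out; the whole derivation keeps full float precision through every step — every reported value is rounded only once — all derived quantities (the four compositions, the totals, glass mass, ignition loss, the yield) are computed in exact precision from the weighed amounts at 707.0 lb of glass, as set out in either problem or answer.
Loss on ignition, line by line:
  Silica sand: 315.5 × 0.002100 = 0.6625 lb
  Alumina hydrate: 137.3 × 0.3526 = 48.41 lb
  Talc: 288.7 × 0.04910 = 14.18 lb
  Witherite: 37.09 × 0.2240 = 8.308 lb
Total LOI = 71.56 lb
Glass = batch − LOI = 778.6 − 71.56 = 707.0 lb

LOI loss = 71.56 lb; glass = 707.0 lb; yield = 90.81%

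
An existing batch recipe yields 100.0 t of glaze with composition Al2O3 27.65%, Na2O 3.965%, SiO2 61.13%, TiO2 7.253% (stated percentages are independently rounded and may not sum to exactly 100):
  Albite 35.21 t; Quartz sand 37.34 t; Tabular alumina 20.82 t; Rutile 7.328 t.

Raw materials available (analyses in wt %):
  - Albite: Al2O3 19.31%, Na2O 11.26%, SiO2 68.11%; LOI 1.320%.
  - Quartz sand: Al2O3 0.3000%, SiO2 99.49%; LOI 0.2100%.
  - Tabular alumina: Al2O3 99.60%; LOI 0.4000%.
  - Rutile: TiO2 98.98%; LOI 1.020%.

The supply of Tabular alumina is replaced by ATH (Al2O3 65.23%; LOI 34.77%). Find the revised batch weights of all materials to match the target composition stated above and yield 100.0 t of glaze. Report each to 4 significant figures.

The whole derivation maintains full precision in every operation — values along the way appear (rounded to four significant digits) at each printed step — each reported number receives exactly one rounding; all derived quantities (four oxide percentages, LOI, net glass mass, yield, totals) are rebuilt using the weight values per 100.0 t of glass at full float precision exactly as printed in the problem or answer text.
Oxide mass targets, per 100.0 t glaze:
  Al2O3: 27.65% × 100.0 = 27.65 t
  Na2O: 3.965% × 100.0 = 3.965 t
  SiO2: 61.13% × 100.0 = 61.13 t
  TiO2: 7.253% × 100.0 = 7.253 t
Mass-balance tally per oxide applying the batch weights above, versus the basis set out (target by target, the sums agree up to rounding of the answer):
  Al2O3: 35.21·0.1931 + 37.34·0.003000 + 31.79·0.6523 = 27.65 t (target 27.65 t)
  Na2O: 35.21·0.1126 = 3.965 t (target 3.965 t)
  SiO2: 35.21·0.6811 + 37.34·0.9949 = 61.13 t (target 61.13 t)
  TiO2: 7.328·0.9898 = 7.253 t (target 7.253 t)
Auditing the glass mass value: batch total minus LOI = 100.0 t (targets for the oxides total 100.0 t; with the basis standing at 100.0 t — any gap is answer rounding).
Batch total: Σ batch = 111.7 t; LOI loss = Σ batch·LOI = 11.67 t; yield, glass over the total, = 89.55%.

Revised batch per 100.0 t glaze:
  Albite: 35.21 t
  Quartz sand: 37.34 t
  ATH: 31.79 t
  Rutile: 7.328 t
Total batch = 111.7 t; LOI loss = 11.67 t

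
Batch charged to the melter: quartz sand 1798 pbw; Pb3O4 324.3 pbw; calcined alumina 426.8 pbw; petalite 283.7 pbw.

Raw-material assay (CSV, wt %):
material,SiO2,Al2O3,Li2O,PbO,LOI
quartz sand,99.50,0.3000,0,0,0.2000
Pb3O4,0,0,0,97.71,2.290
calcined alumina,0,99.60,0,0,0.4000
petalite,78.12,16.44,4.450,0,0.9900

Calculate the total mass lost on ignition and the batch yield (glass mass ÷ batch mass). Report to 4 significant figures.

LOI loss = 15.54 pbw; glass = 2817 pbw; yield = 99.45%

All internal work holds full precision at every stage; working values are rounded off to 4 significant figures wherever printed; every reported value sees exactly one rounding — derived quantities, which include LOI, yield, four oxide percentages, glass mass, totals, are rebuilt in full precision, as set out in the question or the answer, from the weighed amounts on 2817 pbw of glass.
Loss on ignition, line by line:
  quartz sand: 1798 × 0.002000 = 3.596 pbw
  Pb3O4: 324.3 × 0.02290 = 7.426 pbw
  calcined alumina: 426.8 × 0.004000 = 1.707 pbw
  petalite: 283.7 × 0.009900 = 2.809 pbw
Total LOI = 15.54 pbw
Glass = batch − LOI = 2833 − 15.54 = 2817 pbw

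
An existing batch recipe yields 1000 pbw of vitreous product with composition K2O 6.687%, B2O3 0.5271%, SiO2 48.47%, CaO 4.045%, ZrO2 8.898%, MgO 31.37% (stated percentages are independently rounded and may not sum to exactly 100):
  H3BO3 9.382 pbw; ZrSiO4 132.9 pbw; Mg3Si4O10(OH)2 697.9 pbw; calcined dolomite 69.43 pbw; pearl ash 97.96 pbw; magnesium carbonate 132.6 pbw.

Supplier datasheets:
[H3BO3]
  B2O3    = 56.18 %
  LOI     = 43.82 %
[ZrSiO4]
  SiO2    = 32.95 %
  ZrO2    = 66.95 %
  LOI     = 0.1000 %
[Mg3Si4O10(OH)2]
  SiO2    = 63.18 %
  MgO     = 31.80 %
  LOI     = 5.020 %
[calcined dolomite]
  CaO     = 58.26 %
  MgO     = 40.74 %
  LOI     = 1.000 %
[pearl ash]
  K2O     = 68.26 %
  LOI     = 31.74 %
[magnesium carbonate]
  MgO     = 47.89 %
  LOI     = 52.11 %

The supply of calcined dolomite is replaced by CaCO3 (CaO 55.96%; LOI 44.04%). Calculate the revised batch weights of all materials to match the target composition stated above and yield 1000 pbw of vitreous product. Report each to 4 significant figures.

Mid-chain values are displayed rounded to four significant digits on the page; all arithmetic runs at full precision throughout. Each reported number includes exactly one rounding. The derived quantities are re-derived starting from the weights per 1000 pbw of glass in exact precision (LOI, net glass mass, six oxide percentages, the totals, yield), as given in the question or the answer.
Target masses of each oxide per 1000 pbw vitreous product:
  K2O: 6.687% × 1000 = 66.87 pbw
  B2O3: 0.5271% × 1000 = 5.271 pbw
  SiO2: 48.47% × 1000 = 484.7 pbw
  CaO: 4.045% × 1000 = 40.45 pbw
  ZrO2: 8.898% × 1000 = 88.98 pbw
  MgO: 31.37% × 1000 = 313.7 pbw
Sums-versus-targets review with the batch weights as given, under the basis named above (oxide sums agree with the targets inside rounding margins):
  K2O: 97.96·0.6826 = 66.87 pbw (target 66.87 pbw)
  B2O3: 9.382·0.5618 = 5.271 pbw (target 5.271 pbw)
  SiO2: 132.9·0.3295 + 697.9·0.6318 = 484.7 pbw (target 484.7 pbw)
  CaO: 72.28·0.5596 = 40.45 pbw (target 40.45 pbw)
  ZrO2: 132.9·0.6695 = 88.98 pbw (target 88.98 pbw)
  MgO: 697.9·0.3180 + 191.6·0.4789 = 313.7 pbw (target 313.7 pbw)
Auditing the glass mass value: the batch minus its LOI: 1000 pbw (oxide target masses add up to 1000 pbw; stated basis 1000 pbw — rounding explains the deltas).
Total batch = Σ batch = 1202 pbw; LOI loss = Σ batch·LOI = 202.0 pbw; the yield ratio, glass ÷ batch: 83.19%.

Revised batch per 1000 pbw vitreous product:
  H3BO3: 9.382 pbw
  ZrSiO4: 132.9 pbw
  Mg3Si4O10(OH)2: 697.9 pbw
  CaCO3: 72.28 pbw
  pearl ash: 97.96 pbw
  magnesium carbonate: 191.6 pbw
Total batch = 1202 pbw; LOI loss = 202.0 pbw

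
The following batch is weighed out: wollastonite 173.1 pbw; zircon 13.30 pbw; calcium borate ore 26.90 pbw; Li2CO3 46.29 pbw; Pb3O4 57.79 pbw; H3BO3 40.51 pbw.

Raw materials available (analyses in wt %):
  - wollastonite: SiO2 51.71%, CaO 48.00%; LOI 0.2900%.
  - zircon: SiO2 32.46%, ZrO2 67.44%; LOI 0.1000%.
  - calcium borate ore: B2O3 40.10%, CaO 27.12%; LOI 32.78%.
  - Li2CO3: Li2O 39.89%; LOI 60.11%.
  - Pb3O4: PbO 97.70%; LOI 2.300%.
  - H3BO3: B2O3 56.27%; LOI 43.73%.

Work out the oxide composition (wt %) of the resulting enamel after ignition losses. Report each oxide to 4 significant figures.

Glass mass = 301.7 pbw (batch 357.9 − LOI 56.20).
Composition: B2O3 11.13%, SiO2 31.10%, Li2O 6.121%, CaO 29.96%, ZrO2 2.973%, PbO 18.71%

Each numeric step holds exact precision from start to finish — mid-chain values appear rounded to four significant figures between the steps; exactly one rounding goes into every reported figure. Derived quantities, including the six compositions, net glass mass, LOI, the yield, the totals, are re-derived starting from the weights per 301.7 pbw of glass in exact precision as quoted within the problem or answer text.
Per-oxide mass from batch:
  B2O3: 26.90·0.4010 + 40.51·0.5627 = 33.58 pbw
  SiO2: 173.1·0.5171 + 13.30·0.3246 = 93.83 pbw
  Li2O: 46.29·0.3989 = 18.47 pbw
  CaO: 173.1·0.4800 + 26.90·0.2712 = 90.38 pbw
  ZrO2: 13.30·0.6744 = 8.970 pbw
  PbO: 57.79·0.9770 = 56.46 pbw
LOI: 173.1·0.002900 + 13.30·0.001000 + 26.90·0.3278 + 46.29·0.6011 + 57.79·0.02300 + 40.51·0.4373 = 56.20 pbw
Glass = total batch minus LOI = 357.9 − 56.20 = 301.7 pbw (consistent with Σ oxide mass)
each oxide over glass, ×100, is wt %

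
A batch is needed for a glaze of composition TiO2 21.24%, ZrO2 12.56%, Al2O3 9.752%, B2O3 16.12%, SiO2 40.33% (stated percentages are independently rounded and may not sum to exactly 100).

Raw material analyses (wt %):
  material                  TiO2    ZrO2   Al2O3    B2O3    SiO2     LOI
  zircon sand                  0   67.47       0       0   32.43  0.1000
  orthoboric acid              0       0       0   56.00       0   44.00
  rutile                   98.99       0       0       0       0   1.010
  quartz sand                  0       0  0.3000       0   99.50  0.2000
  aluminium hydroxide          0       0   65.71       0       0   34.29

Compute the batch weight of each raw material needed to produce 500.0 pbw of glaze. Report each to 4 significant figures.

Batch per 500.0 pbw glaze:
  zircon sand: 93.08 pbw
  orthoboric acid: 143.9 pbw
  rutile: 107.3 pbw
  quartz sand: 172.3 pbw
  aluminium hydroxide: 73.42 pbw
Total batch = 590.0 pbw; LOI loss = 90.01 pbw; yield = 84.74%

Intermediates are displayed, with 4-significant-digit rounding, in the working. Every computation holds full float precision through every step. A single rounding yields each reported value. The derived quantities, which include LOI, net glass mass, totals, the yield, the five compositions, are recomputed in full precision, as quoted within the problem or the answer, starting from the weights at 500.0 pbw of glass.
Target oxide masses per 500.0 pbw glaze:
  TiO2: 21.24% × 500.0 = 106.2 pbw
  ZrO2: 12.56% × 500.0 = 62.80 pbw
  Al2O3: 9.752% × 500.0 = 48.76 pbw
  B2O3: 16.12% × 500.0 = 80.60 pbw
  SiO2: 40.33% × 500.0 = 201.6 pbw
Verifying the oxide balance per the reported batch figures, relative to the basis at hand (sum by sum, the targets are met inside rounding margins):
  TiO2: 107.3·0.9899 = 106.2 pbw (target 106.2 pbw)
  ZrO2: 93.08·0.6747 = 62.80 pbw (target 62.80 pbw)
  Al2O3: 172.3·0.003000 + 73.42·0.6571 = 48.76 pbw (target 48.76 pbw)
  B2O3: 143.9·0.5600 = 80.58 pbw (target 80.60 pbw)
  SiO2: 93.08·0.3243 + 172.3·0.9950 = 201.6 pbw (target 201.6 pbw)
The glass-mass cross-check: the batch minus its LOI: 500.0 pbw (targets for the oxides total 500.0 pbw; the stated basis being 500.0 pbw — any gap is answer rounding).
Summing the batch: Σ batch = 590.0 pbw; LOI loss = Σ batch·LOI = 90.01 pbw; yield, glass over the total, = 84.74%.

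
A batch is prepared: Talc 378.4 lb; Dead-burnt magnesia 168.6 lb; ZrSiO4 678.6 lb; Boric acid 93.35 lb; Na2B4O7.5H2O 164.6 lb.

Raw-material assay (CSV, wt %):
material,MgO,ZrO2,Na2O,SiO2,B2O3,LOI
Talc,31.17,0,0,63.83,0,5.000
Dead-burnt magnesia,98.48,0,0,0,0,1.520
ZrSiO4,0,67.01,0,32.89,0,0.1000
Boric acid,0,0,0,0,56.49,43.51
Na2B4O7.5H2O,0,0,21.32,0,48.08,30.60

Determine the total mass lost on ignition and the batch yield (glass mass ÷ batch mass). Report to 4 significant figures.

Every computation holds full float precision from start to finish — rounding to 4 significant digits extends to each intermediate as printed. Each reported figure sees exactly one rounding; all derived quantities (net glass mass, LOI, the yield, the totals, five oxide percentages) are carried from the batch weights on 1370 lb of glass at full precision, precisely as stated by the problem or answer text.
Material-by-material LOI:
  Talc: 378.4 × 0.05000 = 18.92 lb
  Dead-burnt magnesia: 168.6 × 0.01520 = 2.563 lb
  ZrSiO4: 678.6 × 0.001000 = 0.6786 lb
  Boric acid: 93.35 × 0.4351 = 40.62 lb
  Na2B4O7.5H2O: 164.6 × 0.3060 = 50.37 lb
Total LOI = 113.1 lb
Glass = batch − LOI = 1484 − 113.1 = 1370 lb

LOI loss = 113.1 lb; glass = 1370 lb; yield = 92.37%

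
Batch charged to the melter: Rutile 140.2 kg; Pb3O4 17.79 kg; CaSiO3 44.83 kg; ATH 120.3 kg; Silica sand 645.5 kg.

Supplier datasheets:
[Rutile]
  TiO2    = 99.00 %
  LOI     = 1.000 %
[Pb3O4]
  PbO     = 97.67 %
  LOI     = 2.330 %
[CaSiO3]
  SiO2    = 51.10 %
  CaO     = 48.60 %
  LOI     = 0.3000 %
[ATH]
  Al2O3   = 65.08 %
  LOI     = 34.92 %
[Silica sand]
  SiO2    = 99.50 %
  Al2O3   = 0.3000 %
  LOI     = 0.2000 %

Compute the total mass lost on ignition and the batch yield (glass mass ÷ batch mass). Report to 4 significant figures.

Intermediates appear rounded to four significant digits within the worked lines — full float precision is held in every operation. Every reported value is rounded once only; all derived quantities, which include LOI, the five compositions, glass mass, totals, yield, are recomputed in full float precision, as written in question or answer, using the weight values per 923.4 kg of glass.
Ignition loss by material:
  Rutile: 140.2 × 0.01000 = 1.402 kg
  Pb3O4: 17.79 × 0.02330 = 0.4145 kg
  CaSiO3: 44.83 × 0.003000 = 0.1345 kg
  ATH: 120.3 × 0.3492 = 42.01 kg
  Silica sand: 645.5 × 0.002000 = 1.291 kg
Total LOI = 45.25 kg
Glass = batch − LOI = 968.6 − 45.25 = 923.4 kg

LOI loss = 45.25 kg; glass = 923.4 kg; yield = 95.33%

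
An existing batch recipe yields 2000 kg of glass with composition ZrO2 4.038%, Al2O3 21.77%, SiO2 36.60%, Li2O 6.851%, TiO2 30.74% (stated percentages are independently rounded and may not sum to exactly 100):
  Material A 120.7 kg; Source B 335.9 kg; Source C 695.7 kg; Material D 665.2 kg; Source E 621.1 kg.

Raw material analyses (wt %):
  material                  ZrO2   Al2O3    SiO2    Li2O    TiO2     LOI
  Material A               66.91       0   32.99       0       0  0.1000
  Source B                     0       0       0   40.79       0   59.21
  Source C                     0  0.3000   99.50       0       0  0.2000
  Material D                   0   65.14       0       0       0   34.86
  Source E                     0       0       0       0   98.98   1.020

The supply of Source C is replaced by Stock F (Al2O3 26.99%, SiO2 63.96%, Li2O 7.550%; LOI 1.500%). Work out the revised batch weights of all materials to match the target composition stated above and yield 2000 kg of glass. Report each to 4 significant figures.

Working values are shown rounded to four significant figures when written out; the working math holds full precision from first step to last; each reported number is rounded only once — derived quantities, including yield, five oxide percentages, net glass mass, LOI, totals, are carried starting from the weights per 2000 kg of glass at full float precision exactly as printed in problem or answer.
Oxide mass targets, per 2000 kg glass:
  ZrO2: 4.038% × 2000 = 80.76 kg
  Al2O3: 21.77% × 2000 = 435.4 kg
  SiO2: 36.60% × 2000 = 732.0 kg
  Li2O: 6.851% × 2000 = 137.0 kg
  TiO2: 30.74% × 2000 = 614.8 kg
Mass-balance tally per oxide per the reported batch figures, on the stated basis (sum by sum, the targets are met once rounding is allowed for):
  ZrO2: 120.7·0.6691 = 80.76 kg (target 80.76 kg)
  Al2O3: 1082·0.2699 + 220.0·0.6514 = 435.3 kg (target 435.4 kg)
  SiO2: 120.7·0.3299 + 1082·0.6396 = 731.9 kg (target 732.0 kg)
  Li2O: 135.6·0.4079 + 1082·0.07550 = 137.0 kg (target 137.0 kg)
  TiO2: 621.1·0.9898 = 614.8 kg (target 614.8 kg)
Glass-mass closure: net batch after ignition = 2000 kg (the targets, summed, come to 2000 kg; basis as stated: 2000 kg — deltas are rounding alone).
Adding the batch up: Σ batch = 2179 kg; loss to ignition Σ batch·LOI = 179.7 kg; as yield: glass ÷ batch → 91.76%.

Revised batch per 2000 kg glass:
  Material A: 120.7 kg
  Source B: 135.6 kg
  Stock F: 1082 kg
  Material D: 220.0 kg
  Source E: 621.1 kg
Total batch = 2179 kg; LOI loss = 179.7 kg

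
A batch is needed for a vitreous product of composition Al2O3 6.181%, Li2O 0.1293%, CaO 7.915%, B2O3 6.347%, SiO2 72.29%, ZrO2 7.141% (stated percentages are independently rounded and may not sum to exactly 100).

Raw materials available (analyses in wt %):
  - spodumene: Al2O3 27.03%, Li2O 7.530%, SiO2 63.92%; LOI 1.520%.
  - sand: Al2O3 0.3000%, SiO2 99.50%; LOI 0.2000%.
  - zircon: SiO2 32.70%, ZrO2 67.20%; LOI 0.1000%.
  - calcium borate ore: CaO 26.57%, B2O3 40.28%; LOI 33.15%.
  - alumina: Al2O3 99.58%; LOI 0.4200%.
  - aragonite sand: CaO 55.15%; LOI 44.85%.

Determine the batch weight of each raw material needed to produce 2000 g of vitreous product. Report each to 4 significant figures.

Batch per 2000 g vitreous product:
  spodumene: 34.34 g
  sand: 1361 g
  zircon: 212.5 g
  calcium borate ore: 315.1 g
  alumina: 110.7 g
  aragonite sand: 135.2 g
Total batch = 2169 g; LOI loss = 169.0 g; yield = 92.21%

Values along the way are displayed rounded off to 4 significant figures in the working — every computation holds full float precision from first step to last — each reported result includes exactly one rounding — the derived quantities (totals, the six compositions, ignition loss, glass mass, the yield) are recomputed at full precision using the weight values for 2000 g of glass, as quoted within either problem or answer.
Oxide-by-oxide targets in 2000 g vitreous product:
  Al2O3: 6.181% × 2000 = 123.6 g
  Li2O: 0.1293% × 2000 = 2.586 g
  CaO: 7.915% × 2000 = 158.3 g
  B2O3: 6.347% × 2000 = 126.9 g
  SiO2: 72.29% × 2000 = 1446 g
  ZrO2: 7.141% × 2000 = 142.8 g
Oxide-by-oxide audit using the reported weights, on the stated basis (oxide sums agree with the targets within answer rounding):
  Al2O3: 34.34·0.2703 + 1361·0.003000 + 110.7·0.9958 = 123.6 g (target 123.6 g)
  Li2O: 34.34·0.07530 = 2.586 g (target 2.586 g)
  CaO: 315.1·0.2657 + 135.2·0.5515 = 158.3 g (target 158.3 g)
  B2O3: 315.1·0.4028 = 126.9 g (target 126.9 g)
  SiO2: 34.34·0.6392 + 1361·0.9950 + 212.5·0.3270 = 1446 g (target 1446 g)
  ZrO2: 212.5·0.6720 = 142.8 g (target 142.8 g)
Consistency of the glass mass: whole batch net of LOI = 2000 g (per-oxide target masses sum to 2000 g; the stated basis being 2000 g — any gap is answer rounding).
Adding the batch up: Σ batch = 2169 g; the LOI term Σ batch·LOI equals 169.0 g; the yield ratio, glass ÷ batch: 92.21%.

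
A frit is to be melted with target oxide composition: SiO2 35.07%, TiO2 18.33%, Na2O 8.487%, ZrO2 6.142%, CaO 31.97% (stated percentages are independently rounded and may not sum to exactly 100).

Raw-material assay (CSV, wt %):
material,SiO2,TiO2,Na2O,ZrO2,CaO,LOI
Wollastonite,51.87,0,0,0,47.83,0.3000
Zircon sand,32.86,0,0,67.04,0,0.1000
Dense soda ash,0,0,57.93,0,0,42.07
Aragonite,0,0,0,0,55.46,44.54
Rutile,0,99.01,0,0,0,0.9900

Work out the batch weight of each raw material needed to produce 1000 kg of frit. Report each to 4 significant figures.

The intermediate values appear with 4-significant-digit rounding in the working; the working math holds full precision from first step to last. Each reported value is rounded only once — all derived quantities are re-derived using the weight values for 1000 kg of glass in full precision (LOI, five oxide percentages, the totals, yield, net glass mass), as set out in question or answer.
Target oxide masses per 1000 kg frit:
  SiO2: 35.07% × 1000 = 350.7 kg
  TiO2: 18.33% × 1000 = 183.3 kg
  Na2O: 8.487% × 1000 = 84.87 kg
  ZrO2: 6.142% × 1000 = 61.42 kg
  CaO: 31.97% × 1000 = 319.7 kg
Mass-balance tally per oxide from the weights as reported, at the basis given (each sum matches its target mass once rounding is allowed for):
  SiO2: 618.1·0.5187 + 91.62·0.3286 = 350.7 kg (target 350.7 kg)
  TiO2: 185.1·0.9901 = 183.3 kg (target 183.3 kg)
  Na2O: 146.5·0.5793 = 84.87 kg (target 84.87 kg)
  ZrO2: 91.62·0.6704 = 61.42 kg (target 61.42 kg)
  CaO: 618.1·0.4783 + 43.41·0.5546 = 319.7 kg (target 319.7 kg)
Mass balance on the glass: whole batch net of LOI = 1000 kg (targets for the oxides total 1000 kg; with the basis standing at 1000 kg — rounding explains the deltas).
Batch grand total — Σ batch = 1085 kg; LOI loss = Σ batch·LOI = 84.75 kg; yield: glass divided by total = 92.19%.

Batch per 1000 kg frit:
  Wollastonite: 618.1 kg
  Zircon sand: 91.62 kg
  Dense soda ash: 146.5 kg
  Aragonite: 43.41 kg
  Rutile: 185.1 kg
Total batch = 1085 kg; LOI loss = 84.75 kg; yield = 92.19%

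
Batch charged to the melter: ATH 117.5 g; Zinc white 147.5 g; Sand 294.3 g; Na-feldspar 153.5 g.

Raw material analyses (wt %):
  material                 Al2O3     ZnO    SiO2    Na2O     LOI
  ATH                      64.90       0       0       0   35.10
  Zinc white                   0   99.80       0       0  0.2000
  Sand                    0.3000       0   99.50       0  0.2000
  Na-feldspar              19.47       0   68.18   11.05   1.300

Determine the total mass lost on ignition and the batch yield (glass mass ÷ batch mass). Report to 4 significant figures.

Working values are displayed, with 4-significant-digit rounding, across the worked steps. Every computation holds full float precision from start to finish. Every reported value is rounded only once; all derived quantities (glass mass, the totals, ignition loss, yield, the four compositions) are rebuilt from the weighed amounts for 668.7 g of glass at full precision, exactly as printed in the question or the answer.
Loss on ignition, line by line:
  ATH: 117.5 × 0.3510 = 41.24 g
  Zinc white: 147.5 × 0.002000 = 0.2950 g
  Sand: 294.3 × 0.002000 = 0.5886 g
  Na-feldspar: 153.5 × 0.01300 = 1.995 g
Total LOI = 44.12 g
Glass = batch − LOI = 712.8 − 44.12 = 668.7 g

LOI loss = 44.12 g; glass = 668.7 g; yield = 93.81%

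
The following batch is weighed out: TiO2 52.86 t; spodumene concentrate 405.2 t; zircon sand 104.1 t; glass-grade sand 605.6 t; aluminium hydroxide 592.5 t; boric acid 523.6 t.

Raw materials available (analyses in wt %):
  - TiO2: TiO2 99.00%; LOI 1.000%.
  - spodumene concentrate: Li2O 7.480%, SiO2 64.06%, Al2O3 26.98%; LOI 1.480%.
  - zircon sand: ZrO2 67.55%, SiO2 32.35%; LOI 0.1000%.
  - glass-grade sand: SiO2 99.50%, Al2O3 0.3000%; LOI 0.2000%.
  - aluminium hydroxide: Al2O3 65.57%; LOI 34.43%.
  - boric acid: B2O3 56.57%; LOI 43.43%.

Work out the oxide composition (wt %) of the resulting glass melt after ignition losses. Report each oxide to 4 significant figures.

Glass mass = 1845 t (batch 2284 − LOI 439.2).
Composition: B2O3 16.06%, Li2O 1.643%, ZrO2 3.812%, TiO2 2.837%, SiO2 48.56%, Al2O3 27.09%

All internal work runs at exact precision from first step to last. Working values are displayed (rounded to 4 significant digits) between the steps. A single rounding yields every reported figure — all derived quantities, including yield, net glass mass, ignition loss, six oxide percentages, totals, are re-derived using the weight values on 1845 t of glass in full precision as written in question or answer.
Mass of each oxide from the mix:
  B2O3: 523.6·0.5657 = 296.2 t
  Li2O: 405.2·0.07480 = 30.31 t
  ZrO2: 104.1·0.6755 = 70.32 t
  TiO2: 52.86·0.9900 = 52.33 t
  SiO2: 405.2·0.6406 + 104.1·0.3235 + 605.6·0.9950 = 895.8 t
  Al2O3: 405.2·0.2698 + 605.6·0.003000 + 592.5·0.6557 = 499.6 t
LOI: 52.86·0.01000 + 405.2·0.01480 + 104.1·0.001000 + 605.6·0.002000 + 592.5·0.3443 + 523.6·0.4343 = 439.2 t
Resulting glass, batch − LOI: 2284 − 439.2 = 1845 t (consistent with Σ oxide mass)
each wt % is 100 × oxide ÷ glass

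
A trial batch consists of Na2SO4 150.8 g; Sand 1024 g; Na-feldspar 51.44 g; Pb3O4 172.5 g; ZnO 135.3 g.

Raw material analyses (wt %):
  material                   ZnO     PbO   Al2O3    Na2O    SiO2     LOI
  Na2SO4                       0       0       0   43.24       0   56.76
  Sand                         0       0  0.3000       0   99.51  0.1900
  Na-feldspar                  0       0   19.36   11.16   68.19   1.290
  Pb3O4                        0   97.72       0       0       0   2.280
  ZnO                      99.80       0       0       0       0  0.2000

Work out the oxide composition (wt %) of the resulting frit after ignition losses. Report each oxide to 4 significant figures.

Glass mass = 1442 g (batch 1534 − LOI 92.41).
Composition: ZnO 9.366%, PbO 11.69%, Al2O3 0.9039%, Na2O 4.921%, SiO2 73.12%

Every computation runs at full float precision at all times — working values are printed (rounded to 4 significant figures) across the worked steps. A single rounding produces every reported figure. All derived quantities, including the yield, five oxide percentages, glass mass, LOI, totals, are re-derived starting from the weights at 1442 g of glass in exact precision, exactly as shown in question or answer.
Oxide-by-oxide delivered mass:
  ZnO: 135.3·0.9980 = 135.0 g
  PbO: 172.5·0.9772 = 168.6 g
  Al2O3: 1024·0.003000 + 51.44·0.1936 = 13.03 g
  Na2O: 150.8·0.4324 + 51.44·0.1116 = 70.95 g
  SiO2: 1024·0.9951 + 51.44·0.6819 = 1054 g
LOI: 150.8·0.5676 + 1024·0.001900 + 51.44·0.01290 + 172.5·0.02280 + 135.3·0.002000 = 92.41 g
Resulting glass, batch − LOI: 1534 − 92.41 = 1442 g (= Σ oxide masses)
oxide / glass × 100 gives the wt %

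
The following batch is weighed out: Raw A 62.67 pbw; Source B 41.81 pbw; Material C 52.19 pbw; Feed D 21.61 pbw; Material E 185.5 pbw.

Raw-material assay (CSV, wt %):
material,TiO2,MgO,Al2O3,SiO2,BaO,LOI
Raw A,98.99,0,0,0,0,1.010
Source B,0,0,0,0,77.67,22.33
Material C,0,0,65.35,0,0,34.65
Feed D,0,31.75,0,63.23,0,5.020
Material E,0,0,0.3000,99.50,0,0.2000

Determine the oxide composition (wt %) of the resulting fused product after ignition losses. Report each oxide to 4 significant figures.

Glass mass = 334.3 pbw (batch 363.8 − LOI 29.51).
Composition: TiO2 18.56%, MgO 2.053%, Al2O3 10.37%, SiO2 59.30%, BaO 9.715%

The working math runs at exact precision from first step to last. Working values are printed with 4-significant-figure rounding in the working; every reported number is rounded only once. All derived quantities, including ignition loss, yield, totals, five oxide percentages, glass mass, are computed using the weight values for 334.3 pbw of glass at full float precision as they appear in the question or the answer.
Delivered oxide masses:
  TiO2: 62.67·0.9899 = 62.04 pbw
  MgO: 21.61·0.3175 = 6.861 pbw
  Al2O3: 52.19·0.6535 + 185.5·0.003000 = 34.66 pbw
  SiO2: 21.61·0.6323 + 185.5·0.9950 = 198.2 pbw
  BaO: 41.81·0.7767 = 32.47 pbw
LOI: 62.67·0.01010 + 41.81·0.2233 + 52.19·0.3465 + 21.61·0.05020 + 185.5·0.002000 = 29.51 pbw
Net of LOI, the glass mass = 363.8 − 29.51 = 334.3 pbw (= Σ oxide masses)
each wt % is 100 × oxide ÷ glass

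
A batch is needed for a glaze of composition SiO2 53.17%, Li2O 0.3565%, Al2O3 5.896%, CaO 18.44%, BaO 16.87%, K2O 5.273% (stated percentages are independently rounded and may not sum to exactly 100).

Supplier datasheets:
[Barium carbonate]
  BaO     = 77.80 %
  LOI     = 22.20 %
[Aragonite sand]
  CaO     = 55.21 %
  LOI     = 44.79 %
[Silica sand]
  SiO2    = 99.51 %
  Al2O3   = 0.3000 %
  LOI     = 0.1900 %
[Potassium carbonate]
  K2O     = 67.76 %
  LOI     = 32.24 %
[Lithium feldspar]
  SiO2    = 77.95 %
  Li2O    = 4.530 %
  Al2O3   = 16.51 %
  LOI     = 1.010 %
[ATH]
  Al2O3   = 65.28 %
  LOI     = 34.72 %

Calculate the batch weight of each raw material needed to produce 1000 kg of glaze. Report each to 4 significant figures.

Batch per 1000 kg glaze:
  Barium carbonate: 216.8 kg
  Aragonite sand: 334.0 kg
  Silica sand: 472.7 kg
  Potassium carbonate: 77.82 kg
  Lithium feldspar: 78.70 kg
  ATH: 68.24 kg
Total batch = 1248 kg; LOI loss = 248.2 kg; yield = 80.12%

Full float precision is maintained at all times; values along the way are displayed rounded to 4 significant figures across the worked steps; each reported result sees exactly one rounding. Derived quantities (the yield, six oxide percentages, the totals, net glass mass, LOI) are rebuilt from the batch weights on 1000 kg of glass at full precision, as quoted within problem or answer.
Per-oxide target masses for 1000 kg glaze:
  SiO2: 53.17% × 1000 = 531.7 kg
  Li2O: 0.3565% × 1000 = 3.565 kg
  Al2O3: 5.896% × 1000 = 58.96 kg
  CaO: 18.44% × 1000 = 184.4 kg
  BaO: 16.87% × 1000 = 168.7 kg
  K2O: 5.273% × 1000 = 52.73 kg
Oxide-by-oxide audit given the weights on record, at the basis given (each sum matches its target mass once rounding is allowed for):
  SiO2: 472.7·0.9951 + 78.70·0.7795 = 531.7 kg (target 531.7 kg)
  Li2O: 78.70·0.04530 = 3.565 kg (target 3.565 kg)
  Al2O3: 472.7·0.003000 + 78.70·0.1651 + 68.24·0.6528 = 58.96 kg (target 58.96 kg)
  CaO: 334.0·0.5521 = 184.4 kg (target 184.4 kg)
  BaO: 216.8·0.7780 = 168.7 kg (target 168.7 kg)
  K2O: 77.82·0.6776 = 52.73 kg (target 52.73 kg)
The glass-mass cross-check: batch Σ − ignition loss = 1000 kg (per-oxide target masses sum to 1000 kg; basis as stated: 1000 kg — deltas are rounding alone).
Summing the batch: Σ batch = 1248 kg; LOI removed, Σ of batch·LOI: 248.2 kg; yield, glass over the total, = 80.12%.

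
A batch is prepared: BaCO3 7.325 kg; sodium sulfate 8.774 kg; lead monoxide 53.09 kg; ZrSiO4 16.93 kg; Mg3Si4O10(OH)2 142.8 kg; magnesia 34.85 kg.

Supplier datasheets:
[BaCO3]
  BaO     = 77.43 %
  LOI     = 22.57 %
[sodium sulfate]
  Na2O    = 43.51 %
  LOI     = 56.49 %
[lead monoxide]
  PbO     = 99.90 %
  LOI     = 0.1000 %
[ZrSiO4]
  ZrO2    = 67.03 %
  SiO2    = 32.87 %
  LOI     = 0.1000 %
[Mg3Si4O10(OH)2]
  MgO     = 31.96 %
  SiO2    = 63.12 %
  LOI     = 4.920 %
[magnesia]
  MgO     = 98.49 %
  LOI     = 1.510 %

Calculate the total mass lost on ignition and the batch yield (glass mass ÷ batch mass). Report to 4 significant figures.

LOI loss = 14.23 kg; glass = 249.5 kg; yield = 94.60%

All arithmetic maintains full float precision through every step. Mid-chain values are displayed rounded to four significant digits; a single rounding produces every reported result. All derived quantities, which include totals, yield, ignition loss, glass mass, six oxide percentages, are recomputed at full precision, as set out in problem or answer, from the batch weights at 249.5 kg of glass.
Ignition loss by material:
  BaCO3: 7.325 × 0.2257 = 1.653 kg
  sodium sulfate: 8.774 × 0.5649 = 4.956 kg
  lead monoxide: 53.09 × 0.001000 = 0.05309 kg
  ZrSiO4: 16.93 × 0.001000 = 0.01693 kg
  Mg3Si4O10(OH)2: 142.8 × 0.04920 = 7.026 kg
  magnesia: 34.85 × 0.01510 = 0.5262 kg
Total LOI = 14.23 kg
Glass = batch − LOI = 263.8 − 14.23 = 249.5 kg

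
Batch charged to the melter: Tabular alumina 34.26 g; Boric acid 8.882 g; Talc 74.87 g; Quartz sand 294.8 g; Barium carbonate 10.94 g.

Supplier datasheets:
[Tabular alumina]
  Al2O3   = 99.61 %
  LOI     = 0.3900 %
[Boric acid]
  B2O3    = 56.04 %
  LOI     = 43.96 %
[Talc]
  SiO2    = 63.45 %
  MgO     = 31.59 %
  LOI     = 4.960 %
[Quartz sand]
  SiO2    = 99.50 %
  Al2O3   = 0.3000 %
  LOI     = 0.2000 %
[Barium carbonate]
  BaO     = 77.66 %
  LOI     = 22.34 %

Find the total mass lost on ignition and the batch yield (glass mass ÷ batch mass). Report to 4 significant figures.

LOI loss = 10.79 g; glass = 413.0 g; yield = 97.45%

The whole derivation carries full float precision end to end — intermediates are displayed rounded to four significant figures within the worked lines — each reported value takes just one rounding — all derived quantities are re-derived at full precision (the five compositions, the totals, the yield, glass mass, ignition loss) from the batch weights on 413.0 g of glass, exactly as shown in the question or the answer.
Loss on ignition, line by line:
  Tabular alumina: 34.26 × 0.003900 = 0.1336 g
  Boric acid: 8.882 × 0.4396 = 3.905 g
  Talc: 74.87 × 0.04960 = 3.714 g
  Quartz sand: 294.8 × 0.002000 = 0.5896 g
  Barium carbonate: 10.94 × 0.2234 = 2.444 g
Total LOI = 10.79 g
Glass = batch − LOI = 423.8 − 10.79 = 413.0 g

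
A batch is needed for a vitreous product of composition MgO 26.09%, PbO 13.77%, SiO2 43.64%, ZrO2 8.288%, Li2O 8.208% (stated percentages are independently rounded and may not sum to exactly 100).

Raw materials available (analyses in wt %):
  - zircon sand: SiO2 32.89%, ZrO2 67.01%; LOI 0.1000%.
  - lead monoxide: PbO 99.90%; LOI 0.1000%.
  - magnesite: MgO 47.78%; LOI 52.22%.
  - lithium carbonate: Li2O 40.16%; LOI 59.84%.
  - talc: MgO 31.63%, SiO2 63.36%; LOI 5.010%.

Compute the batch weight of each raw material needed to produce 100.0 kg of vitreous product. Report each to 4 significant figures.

Values along the way appear, rounded to four significant figures, between the steps; exact precision is maintained in all steps — a single rounding produces every reported figure — the derived quantities (the totals, five oxide percentages, the yield, LOI, net glass mass) are computed from the weighed amounts for 100.0 kg of glass at exact precision as they appear in the problem or answer text.
Oxide-by-oxide targets in 100.0 kg vitreous product:
  MgO: 26.09% × 100.0 = 26.09 kg
  PbO: 13.77% × 100.0 = 13.77 kg
  SiO2: 43.64% × 100.0 = 43.64 kg
  ZrO2: 8.288% × 100.0 = 8.288 kg
  Li2O: 8.208% × 100.0 = 8.208 kg
Per-oxide balance check working from each reported weight, per the basis as stated (summed amounts equal target values given rounding of the digits):
  MgO: 13.26·0.4778 + 62.46·0.3163 = 26.09 kg (target 26.09 kg)
  PbO: 13.78·0.9990 = 13.77 kg (target 13.77 kg)
  SiO2: 12.37·0.3289 + 62.46·0.6336 = 43.64 kg (target 43.64 kg)
  ZrO2: 12.37·0.6701 = 8.289 kg (target 8.288 kg)
  Li2O: 20.44·0.4016 = 8.209 kg (target 8.208 kg)
Glass-mass sanity pass: batch total minus LOI = 100.0 kg (the Σ of target masses is 100.0 kg; basis as stated: 100.0 kg — rounding explains the deltas).
Whole-batch sum: Σ batch = 122.3 kg; LOI loss = Σ batch·LOI = 22.31 kg; yield = glass ÷ total batch = 81.76%.

Batch per 100.0 kg vitreous product:
  zircon sand: 12.37 kg
  lead monoxide: 13.78 kg
  magnesite: 13.26 kg
  lithium carbonate: 20.44 kg
  talc: 62.46 kg
Total batch = 122.3 kg; LOI loss = 22.31 kg; yield = 81.76%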